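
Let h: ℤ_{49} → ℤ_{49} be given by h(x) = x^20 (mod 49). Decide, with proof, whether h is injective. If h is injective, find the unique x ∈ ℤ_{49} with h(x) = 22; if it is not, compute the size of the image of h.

h(0) = 0^20 = 0.
h(7): Repeated squaring mod 49: 7^1 ≡ 7, 7^2 ≡ 7² = 49 ≡ 0, 7^4 ≡ 0² = 0, 7^8 ≡ 0² = 0, 7^16 ≡ 0² = 0. Since 20 = 16 + 4, 7^20 ≡ 0·0: 0·0 = 0. So 7^20 ≡ 0 (mod 49).
So h(0) = h(7) = 0 while 0 ≠ 7, thus h is not injective.
Since h is not injective, we determine |image(h)|. Computing x^20 mod 49 for each x (by repeated squaring, reducing mod 49 at every step), the values h(0), h(1), …, h(48) are: 0, 1, 25, 16, 37, 39, 8, 0, 43, 11, 44, 9, 4, 15, 0, 36, 46, 23, 30, 18, 22, 0, 29, 32, 2, 2, 32, 29, 0, 22, 18, 30, 23, 46, 36, 0, 15, 4, 9, 44, 11, 43, 0, 8, 39, 37, 16, 25, 1.
The distinct values are {0, 1, 2, 4, 8, 9, 11, 15, 16, 18, 22, 23, 25, 29, 30, 32, 36, 37, 39, 43, 44, 46}; there are 22 of them.

22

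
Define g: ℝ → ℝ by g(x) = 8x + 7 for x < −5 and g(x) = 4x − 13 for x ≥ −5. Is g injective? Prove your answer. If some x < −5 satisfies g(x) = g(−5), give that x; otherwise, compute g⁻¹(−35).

Both pieces are strictly increasing (slopes 8 and 4), so each is injective on its own interval.
The left piece maps (−∞, −5) onto (−∞, −33); the right piece maps [−5, ∞) onto [−33, ∞).
These images are disjoint, so no value is attained by both pieces. Hence g is injective.
Because the two images are disjoint, no x < −5 has g(x) = g(−5), so we compute g⁻¹(−35): −35 lies in (−∞, −33), so solve 8x + 7 = −35: x = (−35 − 7)/8 = −21/4.

-21/4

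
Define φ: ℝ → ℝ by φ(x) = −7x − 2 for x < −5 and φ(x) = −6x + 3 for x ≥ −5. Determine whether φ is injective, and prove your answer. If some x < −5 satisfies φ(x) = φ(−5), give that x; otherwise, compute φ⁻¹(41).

-43/7

Both pieces are strictly decreasing (slopes −7 and −6), so each is injective on its own interval.
The left piece maps (−∞, −5) onto (33, ∞); the right piece maps [−5, ∞) onto (−∞, 33].
These images are disjoint, so no value is attained by both pieces. Hence φ is injective.
Because the two images are disjoint, no x < −5 has φ(x) = φ(−5), so we compute φ⁻¹(41): 41 lies in (33, ∞), so solve −7x − 2 = 41: x = (41 + 2)/(−7) = −43/7.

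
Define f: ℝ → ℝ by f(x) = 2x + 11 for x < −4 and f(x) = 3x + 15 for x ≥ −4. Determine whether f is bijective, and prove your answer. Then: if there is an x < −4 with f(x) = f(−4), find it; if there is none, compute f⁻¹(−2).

Both pieces are strictly increasing (slopes 2 and 3), so each is injective on its own interval.
The left piece maps (−∞, −4) onto (−∞, 3); the right piece maps [−4, ∞) onto [3, ∞).
Since 3 = 3, the images partition ℝ: f is injective and surjective, hence bijective.
Because the two images are disjoint, no x < −4 has f(x) = f(−4), so we compute f⁻¹(−2): −2 lies in (−∞, 3), so solve 2x + 11 = −2: x = (−2 − 11)/2 = −13/2.

-13/2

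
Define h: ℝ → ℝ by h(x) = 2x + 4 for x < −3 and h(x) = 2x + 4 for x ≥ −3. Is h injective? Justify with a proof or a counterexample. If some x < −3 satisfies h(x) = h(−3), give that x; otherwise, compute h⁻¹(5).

Both pieces are strictly increasing (slopes 2 and 2), so each is injective on its own interval.
The left piece maps (−∞, −3) onto (−∞, −2); the right piece maps [−3, ∞) onto [−2, ∞).
These images are disjoint, so no value is attained by both pieces. Hence h is injective.
Because the two images are disjoint, no x < −3 has h(x) = h(−3), so we compute h⁻¹(5): 5 lies in [−2, ∞), so solve 2x + 4 = 5: x = (5 − 4)/2 = 1/2.

1/2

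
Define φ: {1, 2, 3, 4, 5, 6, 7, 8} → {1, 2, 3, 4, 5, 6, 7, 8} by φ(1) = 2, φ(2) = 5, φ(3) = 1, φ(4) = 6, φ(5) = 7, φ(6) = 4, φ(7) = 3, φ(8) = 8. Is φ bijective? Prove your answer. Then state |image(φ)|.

8

The values 2, 5, 1, 6, 7, 4, 3, 8 are a permutation of {1, 2, 3, 4, 5, 6, 7, 8}: each element appears exactly once.
So φ is injective and surjective, hence bijective.
The image of φ is {1, 2, 3, 4, 5, 6, 7, 8}, which has 8 elements.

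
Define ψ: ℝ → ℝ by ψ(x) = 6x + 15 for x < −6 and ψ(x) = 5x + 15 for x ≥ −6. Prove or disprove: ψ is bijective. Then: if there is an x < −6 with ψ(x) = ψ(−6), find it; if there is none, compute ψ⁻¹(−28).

Both pieces are strictly increasing (slopes 6 and 5), so each is injective on its own interval.
The left piece maps (−∞, −6) onto (−∞, −21); the right piece maps [−6, ∞) onto [−15, ∞).
The images leave a gap (−21 has no preimage), so ψ is not surjective, hence not bijective.
Because the two images are disjoint, no x < −6 has ψ(x) = ψ(−6), so we compute ψ⁻¹(−28): −28 lies in (−∞, −21), so solve 6x + 15 = −28: x = (−28 − 15)/6 = −43/6.

-43/6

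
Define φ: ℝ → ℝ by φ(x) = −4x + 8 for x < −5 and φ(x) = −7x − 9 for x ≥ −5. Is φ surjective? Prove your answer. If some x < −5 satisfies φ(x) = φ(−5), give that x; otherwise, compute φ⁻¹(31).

-23/4

Both pieces are strictly decreasing (slopes −4 and −7), so each is injective on its own interval.
The left piece maps (−∞, −5) onto (28, ∞); the right piece maps [−5, ∞) onto (−∞, 26].
The union (28, ∞) ∪ (−∞, 26] omits the interval between 28 and 26; in particular 28 has no preimage. So φ is not surjective.
Because the two images are disjoint, no x < −5 has φ(x) = φ(−5), so we compute φ⁻¹(31): 31 lies in (28, ∞), so solve −4x + 8 = 31: x = (31 − 8)/(−4) = −23/4.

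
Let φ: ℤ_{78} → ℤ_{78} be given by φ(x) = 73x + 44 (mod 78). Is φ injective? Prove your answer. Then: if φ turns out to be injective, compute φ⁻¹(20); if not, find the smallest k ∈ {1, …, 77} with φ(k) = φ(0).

Suppose φ(a) = φ(b) in ℤ_{78}. Then 73a + 44 ≡ 73b + 44 (mod 78), so 73(a − b) ≡ 0 (mod 78).
Since gcd(73, 78) = 1, 73 is invertible modulo 78, thus a − b ≡ 0 (mod 78), i.e. a = b.
So φ is injective.
We now compute 73⁻¹ mod 78 explicitly. Euclid's algorithm: 78 = 1·73 + 5, 73 = 14·5 + 3, 5 = 1·3 + 2, 3 = 1·2 + 1; back-substituting gives 1 = 31·73 − 29·78, so 73⁻¹ ≡ 31 (mod 78).
Since φ is injective, we compute φ⁻¹(20): solve 73x + 44 ≡ 20 (mod 78), i.e. 73x ≡ 54 (mod 78).
Multiplying by 73⁻¹ = 31 gives x ≡ 31·54 = 1674 = 21·78 + 36 ≡ 36 (mod 78).
Check: φ(36) = 73·36 + 44 = 2672 = 34·78 + 20 ≡ 20 (mod 78).

36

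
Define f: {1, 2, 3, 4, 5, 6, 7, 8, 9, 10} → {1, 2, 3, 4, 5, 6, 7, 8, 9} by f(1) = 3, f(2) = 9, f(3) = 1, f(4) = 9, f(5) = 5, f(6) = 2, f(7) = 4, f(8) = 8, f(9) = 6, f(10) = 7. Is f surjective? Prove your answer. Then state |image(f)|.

9

Every element of the codomain has a preimage: 1 = f(3), 2 = f(6), 3 = f(1), 4 = f(7), 5 = f(5), 6 = f(9), 7 = f(10), 8 = f(8), 9 = f(2).
So f is surjective.
The image of f is {1, 2, 3, 4, 5, 6, 7, 8, 9}, which has 9 elements.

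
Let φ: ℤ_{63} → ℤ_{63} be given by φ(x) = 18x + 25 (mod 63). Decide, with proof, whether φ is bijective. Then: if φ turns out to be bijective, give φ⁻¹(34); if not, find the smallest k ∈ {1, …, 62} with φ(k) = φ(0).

7

We have gcd(18, 63) = 9 > 1. Taking a = 0 and b = 7: φ(0) = 25 and φ(7) = 18·7 + 25 = 151 ≡ 25 (mod 63).
So φ(0) = φ(7) while 0 ≠ 7, therefore φ is not injective, hence not bijective.
Since φ is not bijective, we find the least positive k with φ(k) = φ(0): this means 18k ≡ 0 (mod 63), i.e. 63 ∣ 18k. Since gcd(18, 63) = 9, dividing through by 9 this holds exactly when 7 ∣ 2k, and as gcd(2, 7) = 1, exactly when 7 ∣ k.
The smallest positive such k is 7.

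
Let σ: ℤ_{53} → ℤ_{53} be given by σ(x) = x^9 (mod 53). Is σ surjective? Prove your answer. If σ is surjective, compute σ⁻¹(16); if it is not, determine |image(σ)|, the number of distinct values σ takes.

15

Since 53 is prime, the nonzero elements of ℤ_{53} form a cyclic group of order 52.
As gcd(9, 52) = 1, raising to the 9th power is a bijection on this group: if u^9 ≡ v^9 then (uv^{−1})^9 = 1, and the only element of order dividing gcd(9, 52) = 1 is 1, so u = v.
With σ(0) = 0 this makes σ injective on all of ℤ_{53}, hence bijective (finite equal-size domain and codomain). In particular σ is surjective.
Since σ is surjective, we find the preimage of 16. The inverse of x ↦ x^9 on (ℤ_{53})^× is x ↦ x^29, because 9·29 = 261 = 5·52 + 1 ≡ 1 (mod 52) and x^{52} = 1 for x ≠ 0 (Fermat). So σ⁻¹(16) = 16^29 mod 53.
Repeated squaring mod 53: 16^1 ≡ 16, 16^2 ≡ 16² = 256 ≡ 44, 16^4 ≡ 44² = 1936 ≡ 28, 16^8 ≡ 28² = 784 ≡ 42, 16^16 ≡ 42² = 1764 ≡ 15. Since 29 = 16 + 8 + 4 + 1, 16^29 ≡ 15·42·28·16: 15·42 = 630 ≡ 47, then 47·28 = 1316 ≡ 44, then 44·16 = 704 ≡ 15. So 16^29 ≡ 15 (mod 53).
Hence σ⁻¹(16) = 15.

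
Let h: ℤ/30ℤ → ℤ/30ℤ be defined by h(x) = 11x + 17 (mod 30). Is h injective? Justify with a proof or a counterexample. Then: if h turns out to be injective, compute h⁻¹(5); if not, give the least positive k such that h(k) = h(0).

Recall that h is injective when h(x_1) = h(x_2) forces x_1 = x_2.
If h(x_1) = h(x_2), then 11x_1 ≡ 11x_2 (mod 30). Because gcd(11, 30) = 1, we may cancel 11 to get x_1 ≡ x_2 (mod 30).
Hence h is injective.
We now compute 11⁻¹ mod 30 explicitly. Euclid's algorithm: 30 = 2·11 + 8, 11 = 1·8 + 3, 8 = 2·3 + 2, 3 = 1·2 + 1; back-substituting gives 1 = 11·11 − 4·30, so 11⁻¹ ≡ 11 (mod 30).
Since h is injective, we find h⁻¹(5): we need 11x ≡ 5 − 17 ≡ 18 (mod 30). Using 11⁻¹ = 11: x ≡ 11·18 = 198 = 6·30 + 18, so x = 18.
Check: h(18) = 11·18 + 17 = 215 = 7·30 + 5 ≡ 5 (mod 30).

18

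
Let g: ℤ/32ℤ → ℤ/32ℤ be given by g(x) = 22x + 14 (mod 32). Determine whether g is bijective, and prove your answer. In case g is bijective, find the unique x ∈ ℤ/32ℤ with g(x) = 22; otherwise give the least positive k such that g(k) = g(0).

16

We have gcd(22, 32) = 2 > 1. Taking s = 0 and t = 16: g(0) = 14 and g(16) = 22·16 + 14 = 366 ≡ 14 (mod 32).
So g(0) = g(16) while 0 ≠ 16, thus g is not injective, hence not bijective.
Since g is not bijective, we find the least positive k with g(k) = g(0): this means 22k ≡ 0 (mod 32), i.e. 32 ∣ 22k. Since gcd(22, 32) = 2, dividing through by 2 this holds exactly when 16 ∣ 11k, and as gcd(11, 16) = 1, exactly when 16 ∣ k.
The smallest positive such k is 16.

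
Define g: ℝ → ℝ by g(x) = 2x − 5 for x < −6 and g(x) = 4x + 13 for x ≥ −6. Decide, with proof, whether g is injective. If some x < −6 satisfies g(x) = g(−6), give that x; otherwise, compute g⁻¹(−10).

-23/4

Both pieces are strictly increasing (slopes 2 and 4), so each is injective on its own interval.
The left piece maps (−∞, −6) onto (−∞, −17); the right piece maps [−6, ∞) onto [−11, ∞).
These images are disjoint, so no value is attained by both pieces. Therefore g is injective.
Because the two images are disjoint, no x < −6 has g(x) = g(−6), so we compute g⁻¹(−10): −10 lies in [−11, ∞), so solve 4x + 13 = −10: x = (−10 − 13)/4 = −23/4.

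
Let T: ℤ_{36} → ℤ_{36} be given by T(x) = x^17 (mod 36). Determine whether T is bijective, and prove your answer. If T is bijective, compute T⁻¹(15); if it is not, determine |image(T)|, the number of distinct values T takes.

T(0) = 0^17 = 0.
T(6): Repeated squaring mod 36: 6^1 ≡ 6, 6^2 ≡ 6² = 36 ≡ 0, 6^4 ≡ 0² = 0, 6^8 ≡ 0² = 0, 6^16 ≡ 0² = 0. Since 17 = 16 + 1, 6^17 ≡ 0·6: 0·6 = 0. So 6^17 ≡ 0 (mod 36).
So T(0) = T(6) = 0 while 0 ≠ 6, thus T is not injective, hence not bijective.
Since T is not bijective, we determine |image(T)|. Computing x^17 mod 36 for each x (by repeated squaring, reducing mod 36 at every step), the values T(0), T(1), …, T(35) are: 0, 1, 32, 27, 16, 29, 0, 31, 8, 9, 28, 23, 0, 25, 20, 27, 4, 17, 0, 19, 32, 9, 16, 11, 0, 13, 8, 27, 28, 5, 0, 7, 20, 9, 4, 35.
The distinct values are {0, 1, 4, 5, 7, 8, 9, 11, 13, 16, 17, 19, 20, 23, 25, 27, 28, 29, 31, 32, 35}; there are 21 of them.

21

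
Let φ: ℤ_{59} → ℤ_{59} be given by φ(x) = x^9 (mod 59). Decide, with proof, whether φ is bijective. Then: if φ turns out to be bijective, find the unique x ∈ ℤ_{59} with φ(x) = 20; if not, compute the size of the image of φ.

26

Since 59 is prime, the nonzero elements of ℤ_{59} form a cyclic group of order 58.
As gcd(9, 58) = 1, raising to the 9th power is a bijection on this group: if a^9 ≡ b^9 then (ab^{−1})^9 = 1, and the only element of order dividing gcd(9, 58) = 1 is 1, so a = b.
With φ(0) = 0 this makes φ injective on all of ℤ_{59}, hence bijective (finite equal-size domain and codomain). In particular φ is bijective.
Since φ is bijective, we find the preimage of 20. The inverse of x ↦ x^9 on (ℤ_{59})^× is x ↦ x^13, because 9·13 = 117 = 2·58 + 1 ≡ 1 (mod 58) and x^{58} = 1 for x ≠ 0 (Fermat). So φ⁻¹(20) = 20^13 mod 59.
Repeated squaring mod 59: 20^1 ≡ 20, 20^2 ≡ 20² = 400 ≡ 46, 20^4 ≡ 46² = 2116 ≡ 51, 20^8 ≡ 51² = 2601 ≡ 5. Since 13 = 8 + 4 + 1, 20^13 ≡ 5·51·20: 5·51 = 255 ≡ 19, then 19·20 = 380 ≡ 26. So 20^13 ≡ 26 (mod 59).
Hence φ⁻¹(20) = 26.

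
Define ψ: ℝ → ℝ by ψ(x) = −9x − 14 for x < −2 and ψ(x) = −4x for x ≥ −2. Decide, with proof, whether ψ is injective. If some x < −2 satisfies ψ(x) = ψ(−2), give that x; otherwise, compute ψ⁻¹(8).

Both pieces are strictly decreasing (slopes −9 and −4), so each is injective on its own interval.
The left piece maps (−∞, −2) onto (4, ∞); the right piece maps [−2, ∞) onto (−∞, 8].
These images overlap. In particular ψ(−2) = 8 (right piece), and solving −9x − 14 = 8 on the left piece gives x = −22/9 < −2.
So ψ(−22/9) = ψ(−2) with −22/9 ≠ −2, and ψ is not injective. This x = −22/9 is the requested value below −2.

-22/9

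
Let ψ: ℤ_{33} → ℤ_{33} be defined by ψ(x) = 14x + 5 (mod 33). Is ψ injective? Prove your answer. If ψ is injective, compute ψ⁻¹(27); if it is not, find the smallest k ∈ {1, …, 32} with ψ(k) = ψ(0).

11

Suppose ψ(a) = ψ(b) in ℤ_{33}. Then 14a + 5 ≡ 14b + 5 (mod 33), thus 14(a − b) ≡ 0 (mod 33).
Since gcd(14, 33) = 1, 14 is invertible modulo 33, thus a − b ≡ 0 (mod 33), i.e. a = b.
Thus ψ is injective.
We now compute 14⁻¹ mod 33 explicitly. Euclid's algorithm: 33 = 2·14 + 5, 14 = 2·5 + 4, 5 = 1·4 + 1; back-substituting gives 1 = 26·14 − 11·33, so 14⁻¹ ≡ 26 (mod 33).
Since ψ is injective, we compute ψ⁻¹(27): solve 14x + 5 ≡ 27 (mod 33), i.e. 14x ≡ 22 (mod 33).
Multiplying by 14⁻¹ = 26 gives x ≡ 26·22 = 572 = 17·33 + 11 ≡ 11 (mod 33).
Check: ψ(11) = 14·11 + 5 = 159 = 4·33 + 27 ≡ 27 (mod 33).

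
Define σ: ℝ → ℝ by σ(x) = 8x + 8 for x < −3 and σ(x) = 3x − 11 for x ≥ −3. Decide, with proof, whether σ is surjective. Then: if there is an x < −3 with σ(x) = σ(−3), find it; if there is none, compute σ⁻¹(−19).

-7/2

Both pieces are strictly increasing (slopes 8 and 3), so each is injective on its own interval.
The left piece maps (−∞, −3) onto (−∞, −16); the right piece maps [−3, ∞) onto [−20, ∞).
The union (−∞, −16) ∪ [−20, ∞) covers ℝ, so σ is surjective.
For the follow-up: the images overlap, so an x < −3 with σ(x) = σ(−3) exists. σ(−3) = −20; solving 8x + 8 = −20 for x < −3 gives x = (−20 − 8)/8 = −7/2.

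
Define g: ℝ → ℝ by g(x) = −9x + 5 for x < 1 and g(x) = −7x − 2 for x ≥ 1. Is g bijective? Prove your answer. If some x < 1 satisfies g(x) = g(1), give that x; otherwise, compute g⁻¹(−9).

Both pieces are strictly decreasing (slopes −9 and −7), so each is injective on its own interval.
The left piece maps (−∞, 1) onto (−4, ∞); the right piece maps [1, ∞) onto (−∞, −9].
The images leave a gap (−4 has no preimage), so g is not surjective, hence not bijective.
Because the two images are disjoint, no x < 1 has g(x) = g(1), so we compute g⁻¹(−9): −9 lies in (−∞, −9], so solve −7x − 2 = −9: x = (−9 + 2)/(−7) = 1.

1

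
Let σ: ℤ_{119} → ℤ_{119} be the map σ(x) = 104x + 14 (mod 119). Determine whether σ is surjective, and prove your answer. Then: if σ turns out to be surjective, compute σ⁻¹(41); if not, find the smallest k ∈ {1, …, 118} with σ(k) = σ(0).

Since gcd(104, 119) = 1, 104 is invertible modulo 119. Euclid's algorithm: 119 = 1·104 + 15, 104 = 6·15 + 14, 15 = 1·14 + 1; back-substituting gives 1 = 111·104 − 97·119, so 104⁻¹ ≡ 111 (mod 119).
Then y ↦ 111(y − 14) is a two-sided inverse to σ, so every y ∈ ℤ_{119} has a preimage.
Hence σ is surjective.
Since σ is surjective, we find σ⁻¹(41): we need 104x ≡ 41 − 14 ≡ 27 (mod 119). Using 104⁻¹ = 111: x ≡ 111·27 = 2997 = 25·119 + 22, so x = 22.
Check: σ(22) = 104·22 + 14 = 2302 = 19·119 + 41 ≡ 41 (mod 119).

22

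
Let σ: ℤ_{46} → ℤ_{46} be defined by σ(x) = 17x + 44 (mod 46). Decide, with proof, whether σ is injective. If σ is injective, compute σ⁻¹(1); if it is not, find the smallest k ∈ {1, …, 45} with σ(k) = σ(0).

Suppose σ(u) = σ(v) in ℤ_{46}. Then 17u + 44 ≡ 17v + 44 (mod 46), so 17(u − v) ≡ 0 (mod 46).
Since gcd(17, 46) = 1, 17 is invertible modulo 46, therefore u − v ≡ 0 (mod 46), i.e. u = v.
So σ is injective.
We now compute 17⁻¹ mod 46 explicitly. Euclid's algorithm: 46 = 2·17 + 12, 17 = 1·12 + 5, 12 = 2·5 + 2, 5 = 2·2 + 1; back-substituting gives 1 = 19·17 − 7·46, so 17⁻¹ ≡ 19 (mod 46).
Since σ is injective, we find σ⁻¹(1): we need 17x ≡ 1 − 44 ≡ 3 (mod 46). Using 17⁻¹ = 19: x ≡ 19·3 = 57 = 1·46 + 11, so x = 11.
Check: σ(11) = 17·11 + 44 = 231 = 5·46 + 1 ≡ 1 (mod 46).

11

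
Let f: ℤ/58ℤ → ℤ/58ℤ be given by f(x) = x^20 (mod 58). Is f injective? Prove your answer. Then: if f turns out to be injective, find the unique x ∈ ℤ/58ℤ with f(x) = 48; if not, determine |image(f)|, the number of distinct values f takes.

f(3): Repeated squaring mod 58: 3^1 ≡ 3, 3^2 ≡ 3² = 9, 3^4 ≡ 9² = 81 ≡ 23, 3^8 ≡ 23² = 529 ≡ 7, 3^16 ≡ 7² = 49. Since 20 = 16 + 4, 3^20 ≡ 49·23: 49·23 = 1127 ≡ 25. So 3^20 ≡ 25 (mod 58).
f(7): Repeated squaring mod 58: 7^1 ≡ 7, 7^2 ≡ 7² = 49, 7^4 ≡ 49² = 2401 ≡ 23, 7^8 ≡ 23² = 529 ≡ 7, 7^16 ≡ 7² = 49. Since 20 = 16 + 4, 7^20 ≡ 49·23: 49·23 = 1127 ≡ 25. So 7^20 ≡ 25 (mod 58).
So f(3) = f(7) = 25 while 3 ≠ 7, hence f is not injective.
Since f is not injective, we determine |image(f)|. Computing x^20 mod 58 for each x (by repeated squaring, reducing mod 58 at every step), the values f(0), f(1), …, f(57) are: 0, 1, 52, 25, 36, 23, 24, 25, 16, 45, 36, 49, 30, 49, 24, 53, 20, 1, 20, 7, 16, 45, 54, 53, 52, 7, 54, 23, 30, 29, 30, 23, 54, 7, 52, 53, 54, 45, 16, 7, 20, 1, 20, 53, 24, 49, 30, 49, 36, 45, 16, 25, 24, 23, 36, 25, 52, 1.
The distinct values are {0, 1, 7, 16, 20, 23, 24, 25, 29, 30, 36, 45, 49, 52, 53, 54}; there are 16 of them.

16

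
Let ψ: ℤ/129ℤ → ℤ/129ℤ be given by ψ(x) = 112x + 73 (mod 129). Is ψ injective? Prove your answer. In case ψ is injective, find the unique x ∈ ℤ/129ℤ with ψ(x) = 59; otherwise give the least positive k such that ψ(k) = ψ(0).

16

Suppose ψ(x_1) = ψ(x_2) in ℤ/129ℤ. Then 112x_1 + 73 ≡ 112x_2 + 73 (mod 129), hence 112(x_1 − x_2) ≡ 0 (mod 129).
Since gcd(112, 129) = 1, 112 is invertible modulo 129, thus x_1 − x_2 ≡ 0 (mod 129), i.e. x_1 = x_2.
Thus ψ is injective.
We now compute 112⁻¹ mod 129 explicitly. Euclid's algorithm: 129 = 1·112 + 17, 112 = 6·17 + 10, 17 = 1·10 + 7, 10 = 1·7 + 3, 7 = 2·3 + 1; back-substituting gives 1 = 91·112 − 79·129, so 112⁻¹ ≡ 91 (mod 129).
Since ψ is injective, we find ψ⁻¹(59): we need 112x ≡ 59 − 73 ≡ 115 (mod 129). Using 112⁻¹ = 91: x ≡ 91·115 = 10465 = 81·129 + 16, so x = 16.
Check: ψ(16) = 112·16 + 73 = 1865 = 14·129 + 59 ≡ 59 (mod 129).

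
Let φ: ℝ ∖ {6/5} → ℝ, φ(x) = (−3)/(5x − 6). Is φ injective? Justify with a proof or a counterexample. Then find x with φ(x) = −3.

7/5

Suppose φ(x_1) = φ(x_2). Cross-multiplying: (−3)(5x_2 − 6) = (−3)(5x_1 − 6).
Expanding both sides and cancelling the symmetric terms leaves 15·(x_1 − x_2) = 0. Since 15 ≠ 0, x_1 = x_2. Thus φ is injective.
Solving φ(x) = −3: cross-multiplying gives −3 = −3(5x − 6), which rearranges to 15x = 21, so x = 7/5.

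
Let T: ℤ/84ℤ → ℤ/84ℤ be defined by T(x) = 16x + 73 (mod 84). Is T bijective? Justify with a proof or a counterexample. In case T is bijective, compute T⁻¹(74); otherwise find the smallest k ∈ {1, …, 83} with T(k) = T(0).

21

We have gcd(16, 84) = 4 > 1. Taking x_1 = 0 and x_2 = 21: T(0) = 73 and T(21) = 16·21 + 73 = 409 ≡ 73 (mod 84).
So T(0) = T(21) while 0 ≠ 21, therefore T is not injective, hence not bijective.
Since T is not bijective, we find the least positive k with T(k) = T(0): this means 16k ≡ 0 (mod 84), i.e. 84 ∣ 16k. Since gcd(16, 84) = 4, dividing through by 4 this holds exactly when 21 ∣ 4k, and as gcd(4, 21) = 1, exactly when 21 ∣ k.
The smallest positive such k is 21.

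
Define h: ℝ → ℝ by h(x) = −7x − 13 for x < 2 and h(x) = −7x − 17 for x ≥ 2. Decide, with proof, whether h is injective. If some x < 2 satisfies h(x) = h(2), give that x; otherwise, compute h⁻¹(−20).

Both pieces are strictly decreasing (slopes −7 and −7), so each is injective on its own interval.
The left piece maps (−∞, 2) onto (−27, ∞); the right piece maps [2, ∞) onto (−∞, −31].
These images are disjoint, so no value is attained by both pieces. So h is injective.
Because the two images are disjoint, no x < 2 has h(x) = h(2), so we compute h⁻¹(−20): −20 lies in (−27, ∞), so solve −7x − 13 = −20: x = (−20 + 13)/(−7) = 1.

1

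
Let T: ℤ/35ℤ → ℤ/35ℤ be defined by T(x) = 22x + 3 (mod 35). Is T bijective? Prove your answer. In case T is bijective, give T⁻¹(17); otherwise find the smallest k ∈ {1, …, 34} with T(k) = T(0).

Recall that T is injective when T(a) = T(b) forces a = b.
If T(a) = T(b), then 22a ≡ 22b (mod 35). Because gcd(22, 35) = 1, we may cancel 22 to get a ≡ b (mod 35).
We now compute 22⁻¹ mod 35 explicitly. Euclid's algorithm: 35 = 1·22 + 13, 22 = 1·13 + 9, 13 = 1·9 + 4, 9 = 2·4 + 1; back-substituting gives 1 = 8·22 − 5·35, so 22⁻¹ ≡ 8 (mod 35).
Then y ↦ 8(y − 3) is a two-sided inverse to T, so every y ∈ ℤ/35ℤ has a preimage.
Therefore T is bijective.
Since T is bijective, we find T⁻¹(17): we need 22x ≡ 17 − 3 ≡ 14 (mod 35). Using 22⁻¹ = 8: x ≡ 8·14 = 112 = 3·35 + 7, so x = 7.
Check: T(7) = 22·7 + 3 = 157 = 4·35 + 17 ≡ 17 (mod 35).

7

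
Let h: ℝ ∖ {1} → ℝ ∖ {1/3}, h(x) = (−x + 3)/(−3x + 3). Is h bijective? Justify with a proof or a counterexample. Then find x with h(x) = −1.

3/2

Suppose h(x_1) = h(x_2). Cross-multiplying: (−x_1 + 3)(−3x_2 + 3) = (−x_2 + 3)(−3x_1 + 3).
Expanding both sides and cancelling the symmetric terms leaves 6·(x_1 − x_2) = 0. Since 6 ≠ 0, x_1 = x_2. Thus h is injective.
For any y ≠ 1/3, solving y(−3x + 3) = −x + 3 for x gives a well-defined x ≠ 1. So h is surjective.
Therefore h is bijective.
Solving h(x) = −1: cross-multiplying gives −x + 3 = −1(−3x + 3), which rearranges to −4x = −6, so x = 3/2.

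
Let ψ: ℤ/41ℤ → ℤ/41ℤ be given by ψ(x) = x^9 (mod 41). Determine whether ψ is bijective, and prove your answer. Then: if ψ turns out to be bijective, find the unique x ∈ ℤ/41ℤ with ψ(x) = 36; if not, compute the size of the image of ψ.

33

Since 41 is prime, the nonzero elements of ℤ/41ℤ form a cyclic group of order 40.
As gcd(9, 40) = 1, raising to the 9th power is a bijection on this group: if x_1^9 ≡ x_2^9 then (x_1x_2^{−1})^9 = 1, and the only element of order dividing gcd(9, 40) = 1 is 1, so x_1 = x_2.
With ψ(0) = 0 this makes ψ injective on all of ℤ/41ℤ, hence bijective (finite equal-size domain and codomain). In particular ψ is bijective.
Since ψ is bijective, we find the preimage of 36. The inverse of x ↦ x^9 on (ℤ/41ℤ)^× is x ↦ x^9, because 9·9 = 81 = 2·40 + 1 ≡ 1 (mod 40) and x^{40} = 1 for x ≠ 0 (Fermat). So ψ⁻¹(36) = 36^9 mod 41.
Repeated squaring mod 41: 36^1 ≡ 36, 36^2 ≡ 36² = 1296 ≡ 25, 36^4 ≡ 25² = 625 ≡ 10, 36^8 ≡ 10² = 100 ≡ 18. Since 9 = 8 + 1, 36^9 ≡ 18·36: 18·36 = 648 ≡ 33. So 36^9 ≡ 33 (mod 41).
Hence ψ⁻¹(36) = 33.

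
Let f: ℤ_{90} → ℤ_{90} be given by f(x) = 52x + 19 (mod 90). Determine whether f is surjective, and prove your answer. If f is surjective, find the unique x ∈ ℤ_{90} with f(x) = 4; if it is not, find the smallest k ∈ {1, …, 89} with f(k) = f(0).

Recall that surjectivity means every element of the codomain has a preimage under f.
Since gcd(52, 90) = 2, we have 52x ≡ 0 (mod 2) for all x, so f(x) ≡ 1 (mod 2).
But 0 ≢ 1 (mod 2), so 0 ∈ ℤ_{90} has no preimage. Hence f is not surjective.
Since f is not surjective, we find the least positive k with f(k) = f(0): this means 52k ≡ 0 (mod 90), i.e. 90 ∣ 52k. Since gcd(52, 90) = 2, dividing through by 2 this holds exactly when 45 ∣ 26k, and as gcd(26, 45) = 1, exactly when 45 ∣ k.
The smallest positive such k is 45.

45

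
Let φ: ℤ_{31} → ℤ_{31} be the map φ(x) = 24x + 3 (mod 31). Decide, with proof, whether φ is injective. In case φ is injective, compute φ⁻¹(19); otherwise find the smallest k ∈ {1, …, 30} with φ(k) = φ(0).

11

Recall: φ is injective when φ(a) = φ(b) forces a = b.
Suppose φ(a) = φ(b) in ℤ_{31}. Then 24a + 3 ≡ 24b + 3 (mod 31), so 24(a − b) ≡ 0 (mod 31).
Since gcd(24, 31) = 1, 24 is invertible modulo 31, hence a − b ≡ 0 (mod 31), i.e. a = b.
Thus φ is injective.
We now compute 24⁻¹ mod 31 explicitly. Euclid's algorithm: 31 = 1·24 + 7, 24 = 3·7 + 3, 7 = 2·3 + 1; back-substituting gives 1 = 22·24 − 17·31, so 24⁻¹ ≡ 22 (mod 31).
Since φ is injective, we find φ⁻¹(19): we need 24x ≡ 19 − 3 ≡ 16 (mod 31). Using 24⁻¹ = 22: x ≡ 22·16 = 352 = 11·31 + 11, so x = 11.
Check: φ(11) = 24·11 + 3 = 267 = 8·31 + 19 ≡ 19 (mod 31).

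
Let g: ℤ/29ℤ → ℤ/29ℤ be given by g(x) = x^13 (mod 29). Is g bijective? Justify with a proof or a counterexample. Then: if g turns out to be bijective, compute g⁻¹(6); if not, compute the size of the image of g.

Since 29 is prime, the nonzero elements of ℤ/29ℤ form a cyclic group of order 28.
As gcd(13, 28) = 1, raising to the 13th power is a bijection on this group: if x_1^13 ≡ x_2^13 then (x_1x_2^{−1})^13 = 1, and the only element of order dividing gcd(13, 28) = 1 is 1, so x_1 = x_2.
With g(0) = 0 this makes g injective on all of ℤ/29ℤ, hence bijective (finite equal-size domain and codomain). In particular g is bijective.
Since g is bijective, we find the preimage of 6. The inverse of x ↦ x^13 on (ℤ/29ℤ)^× is x ↦ x^13, because 13·13 = 169 = 6·28 + 1 ≡ 1 (mod 28) and x^{28} = 1 for x ≠ 0 (Fermat). So g⁻¹(6) = 6^13 mod 29.
Repeated squaring mod 29: 6^1 ≡ 6, 6^2 ≡ 6² = 36 ≡ 7, 6^4 ≡ 7² = 49 ≡ 20, 6^8 ≡ 20² = 400 ≡ 23. Since 13 = 8 + 4 + 1, 6^13 ≡ 23·20·6: 23·20 = 460 ≡ 25, then 25·6 = 150 ≡ 5. So 6^13 ≡ 5 (mod 29).
Hence g⁻¹(6) = 5.

5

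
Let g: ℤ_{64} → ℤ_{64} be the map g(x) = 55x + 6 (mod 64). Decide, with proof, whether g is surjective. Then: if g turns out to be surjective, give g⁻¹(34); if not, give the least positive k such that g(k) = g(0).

Recall: g is surjective if every y in the codomain equals g(x) for some x in the domain.
Since gcd(55, 64) = 1, 55 is invertible modulo 64. Euclid's algorithm: 64 = 1·55 + 9, 55 = 6·9 + 1; back-substituting gives 1 = 7·55 − 6·64, so 55⁻¹ ≡ 7 (mod 64).
For any y ∈ ℤ_{64}, x = 7(y − 6) mod 64 satisfies g(x) = 55·7(y − 6) + 6 ≡ y (since 55·7 ≡ 1 mod 64). So every y has a preimage.
Hence g is surjective.
Since g is surjective, we find g⁻¹(34): we need 55x ≡ 34 − 6 ≡ 28 (mod 64). Using 55⁻¹ = 7: x ≡ 7·28 = 196 = 3·64 + 4, so x = 4.
Check: g(4) = 55·4 + 6 = 226 = 3·64 + 34 ≡ 34 (mod 64).

4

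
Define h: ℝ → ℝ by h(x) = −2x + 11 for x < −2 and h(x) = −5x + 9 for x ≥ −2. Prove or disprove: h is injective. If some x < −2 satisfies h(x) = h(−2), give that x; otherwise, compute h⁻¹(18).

-4

Both pieces are strictly decreasing (slopes −2 and −5), so each is injective on its own interval.
The left piece maps (−∞, −2) onto (15, ∞); the right piece maps [−2, ∞) onto (−∞, 19].
These images overlap. In particular h(−2) = 19 (right piece), and solving −2x + 11 = 19 on the left piece gives x = −4 < −2.
So h(−4) = h(−2) with −4 ≠ −2, and h is not injective. This x = −4 is the requested value below −2.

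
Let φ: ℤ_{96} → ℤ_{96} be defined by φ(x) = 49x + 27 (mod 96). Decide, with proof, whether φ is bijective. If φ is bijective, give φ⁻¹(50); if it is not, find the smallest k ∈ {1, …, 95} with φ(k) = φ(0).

By definition, injectivity means: for all u, v in the domain, φ(u) = φ(v) implies u = v.
Suppose φ(u) = φ(v) in ℤ_{96}. Then 49u + 27 ≡ 49v + 27 (mod 96), so 49(u − v) ≡ 0 (mod 96).
Since gcd(49, 96) = 1, 49 is invertible modulo 96, thus u − v ≡ 0 (mod 96), i.e. u = v.
We now compute 49⁻¹ mod 96 explicitly. Euclid's algorithm: 96 = 1·49 + 47, 49 = 1·47 + 2, 47 = 23·2 + 1; back-substituting gives 1 = 49·49 − 25·96, so 49⁻¹ ≡ 49 (mod 96).
Then y ↦ 49(y − 27) is a two-sided inverse to φ, so every y ∈ ℤ_{96} has a preimage.
Therefore φ is bijective.
Since φ is bijective, we find φ⁻¹(50): we need 49x ≡ 50 − 27 ≡ 23 (mod 96). Using 49⁻¹ = 49: x ≡ 49·23 = 1127 = 11·96 + 71, so x = 71.
Check: φ(71) = 49·71 + 27 = 3506 = 36·96 + 50 ≡ 50 (mod 96).

71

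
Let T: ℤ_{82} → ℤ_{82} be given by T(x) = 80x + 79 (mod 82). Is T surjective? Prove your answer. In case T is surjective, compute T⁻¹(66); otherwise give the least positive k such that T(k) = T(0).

Since gcd(80, 82) = 2, we have 80x ≡ 0 (mod 2) for all x, so T(x) ≡ 1 (mod 2).
But 0 ≢ 1 (mod 2), so 0 ∈ ℤ_{82} has no preimage. Thus T is not surjective.
Since T is not surjective, we find the least positive k with T(k) = T(0): this means 80k ≡ 0 (mod 82), i.e. 82 ∣ 80k. Since gcd(80, 82) = 2, dividing through by 2 this holds exactly when 41 ∣ 40k, and as gcd(40, 41) = 1, exactly when 41 ∣ k.
The smallest positive such k is 41.

41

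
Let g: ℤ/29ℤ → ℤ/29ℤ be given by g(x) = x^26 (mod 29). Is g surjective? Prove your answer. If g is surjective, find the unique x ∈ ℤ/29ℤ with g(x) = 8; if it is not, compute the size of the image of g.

15

g(14): Repeated squaring mod 29: 14^1 ≡ 14, 14^2 ≡ 14² = 196 ≡ 22, 14^4 ≡ 22² = 484 ≡ 20, 14^8 ≡ 20² = 400 ≡ 23, 14^16 ≡ 23² = 529 ≡ 7. Since 26 = 16 + 8 + 2, 14^26 ≡ 7·23·22: 7·23 = 161 ≡ 16, then 16·22 = 352 ≡ 4. So 14^26 ≡ 4 (mod 29).
g(15): Repeated squaring mod 29: 15^1 ≡ 15, 15^2 ≡ 15² = 225 ≡ 22, 15^4 ≡ 22² = 484 ≡ 20, 15^8 ≡ 20² = 400 ≡ 23, 15^16 ≡ 23² = 529 ≡ 7. Since 26 = 16 + 8 + 2, 15^26 ≡ 7·23·22: 7·23 = 161 ≡ 16, then 16·22 = 352 ≡ 4. So 15^26 ≡ 4 (mod 29).
So g(14) = g(15) = 4 while 14 ≠ 15, hence g is not injective.
A non-injective map from the 29-element set ℤ/29ℤ to itself takes at most 28 distinct values, so it cannot be surjective. So g is not surjective.
Since g is not surjective, we determine |image(g)|. Computing x^26 mod 29 for each x (by repeated squaring, reducing mod 29 at every step), the values g(0), g(1), …, g(28) are: 0, 1, 22, 13, 20, 7, 25, 16, 5, 24, 9, 6, 28, 23, 4, 4, 23, 28, 6, 9, 24, 5, 16, 25, 7, 20, 13, 22, 1.
The distinct values are {0, 1, 4, 5, 6, 7, 9, 13, 16, 20, 22, 23, 24, 25, 28}; there are 15 of them.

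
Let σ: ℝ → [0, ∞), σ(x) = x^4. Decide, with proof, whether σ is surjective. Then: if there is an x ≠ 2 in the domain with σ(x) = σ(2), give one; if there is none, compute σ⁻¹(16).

For any y ∈ [0, ∞), x = y^{1/4} ∈ ℝ satisfies x^4 = y, so σ is surjective.
For the follow-up, such an x exists: taking x = −2 ∈ ℝ gives σ(−2) = 16 = σ(2) with −2 ≠ 2.

-2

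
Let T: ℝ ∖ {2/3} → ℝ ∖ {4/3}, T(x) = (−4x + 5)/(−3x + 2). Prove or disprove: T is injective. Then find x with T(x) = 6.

Suppose T(x_1) = T(x_2). Cross-multiplying: (−4x_1 + 5)(−3x_2 + 2) = (−4x_2 + 5)(−3x_1 + 2).
Expanding both sides and cancelling the symmetric terms leaves 7·(x_1 − x_2) = 0. Since 7 ≠ 0, x_1 = x_2. So T is injective.
Solving T(x) = 6: cross-multiplying gives −4x + 5 = 6(−3x + 2), which rearranges to 14x = 7, so x = 1/2.

1/2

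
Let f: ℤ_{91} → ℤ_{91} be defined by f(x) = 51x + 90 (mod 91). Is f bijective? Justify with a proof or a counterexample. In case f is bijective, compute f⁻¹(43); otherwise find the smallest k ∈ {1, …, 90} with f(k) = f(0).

Recall: f is injective when f(u) = f(v) forces u = v.
If f(u) = f(v), then 51u ≡ 51v (mod 91). Because gcd(51, 91) = 1, we may cancel 51 to get u ≡ v (mod 91).
We now compute 51⁻¹ mod 91 explicitly. Euclid's algorithm: 91 = 1·51 + 40, 51 = 1·40 + 11, 40 = 3·11 + 7, 11 = 1·7 + 4, 7 = 1·4 + 3, 4 = 1·3 + 1; back-substituting gives 1 = 25·51 − 14·91, so 51⁻¹ ≡ 25 (mod 91).
Then y ↦ 25(y − 90) is a two-sided inverse to f, so every y ∈ ℤ_{91} has a preimage.
Therefore f is bijective.
Since f is bijective, we compute f⁻¹(43): solve 51x + 90 ≡ 43 (mod 91), i.e. 51x ≡ 44 (mod 91).
Multiplying by 51⁻¹ = 25 gives x ≡ 25·44 = 1100 = 12·91 + 8 ≡ 8 (mod 91).
Check: f(8) = 51·8 + 90 = 498 = 5·91 + 43 ≡ 43 (mod 91).

8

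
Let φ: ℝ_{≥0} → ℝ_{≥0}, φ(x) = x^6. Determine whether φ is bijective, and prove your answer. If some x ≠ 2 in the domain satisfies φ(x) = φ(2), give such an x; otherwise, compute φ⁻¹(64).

2

On ℝ_{≥0}, x ↦ x^6 is strictly increasing (injective) and for any y ∈ ℝ_{≥0} the 6th root y^{1/6} lies in ℝ_{≥0} (surjective). So φ is bijective.
Since x ↦ x^6 is strictly increasing on ℝ_{≥0}, it is injective there, so no x ≠ 2 in the domain has φ(x) = φ(2). We therefore compute φ⁻¹(64) = 64^{1/6} = 2 (indeed 2^6 = 64).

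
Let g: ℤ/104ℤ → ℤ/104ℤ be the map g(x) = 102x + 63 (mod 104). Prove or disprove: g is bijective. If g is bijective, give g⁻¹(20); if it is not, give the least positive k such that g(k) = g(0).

52

We have gcd(102, 104) = 2 > 1. Taking a = 0 and b = 52: g(0) = 63 and g(52) = 102·52 + 63 = 5367 ≡ 63 (mod 104).
So g(0) = g(52) while 0 ≠ 52, thus g is not injective, hence not bijective.
Since g is not bijective, we find the least positive k with g(k) = g(0): this means 102k ≡ 0 (mod 104), i.e. 104 ∣ 102k. Since gcd(102, 104) = 2, dividing through by 2 this holds exactly when 52 ∣ 51k, and as gcd(51, 52) = 1, exactly when 52 ∣ k.
The smallest positive such k is 52.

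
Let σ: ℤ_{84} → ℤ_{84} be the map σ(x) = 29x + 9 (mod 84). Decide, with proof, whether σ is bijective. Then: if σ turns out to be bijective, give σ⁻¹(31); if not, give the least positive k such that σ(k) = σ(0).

Recall: σ is injective if σ(u) = σ(v) implies u = v.
If σ(u) = σ(v), then 29u ≡ 29v (mod 84). Because gcd(29, 84) = 1, we may cancel 29 to get u ≡ v (mod 84).
We now compute 29⁻¹ mod 84 explicitly. Euclid's algorithm: 84 = 2·29 + 26, 29 = 1·26 + 3, 26 = 8·3 + 2, 3 = 1·2 + 1; back-substituting gives 1 = 29·29 − 10·84, so 29⁻¹ ≡ 29 (mod 84).
For any y ∈ ℤ_{84}, x = 29(y − 9) mod 84 satisfies σ(x) = 29·29(y − 9) + 9 ≡ y (since 29·29 ≡ 1 mod 84). So every y has a preimage.
Therefore σ is bijective.
Since σ is bijective, we find σ⁻¹(31): we need 29x ≡ 31 − 9 ≡ 22 (mod 84). Using 29⁻¹ = 29: x ≡ 29·22 = 638 = 7·84 + 50, so x = 50.
Check: σ(50) = 29·50 + 9 = 1459 = 17·84 + 31 ≡ 31 (mod 84).

50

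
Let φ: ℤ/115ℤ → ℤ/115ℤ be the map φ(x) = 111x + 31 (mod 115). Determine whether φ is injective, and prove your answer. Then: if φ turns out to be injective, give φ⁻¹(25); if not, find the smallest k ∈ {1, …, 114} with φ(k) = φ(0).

By definition, φ is injective if φ(s) = φ(t) implies s = t.
If φ(s) = φ(t), then 111s ≡ 111t (mod 115). Because gcd(111, 115) = 1, we may cancel 111 to get s ≡ t (mod 115).
Therefore φ is injective.
We now compute 111⁻¹ mod 115 explicitly. Euclid's algorithm: 115 = 1·111 + 4, 111 = 27·4 + 3, 4 = 1·3 + 1; back-substituting gives 1 = 86·111 − 83·115, so 111⁻¹ ≡ 86 (mod 115).
Since φ is injective, we compute φ⁻¹(25): solve 111x + 31 ≡ 25 (mod 115), i.e. 111x ≡ 109 (mod 115).
Multiplying by 111⁻¹ = 86 gives x ≡ 86·109 = 9374 = 81·115 + 59 ≡ 59 (mod 115).
Check: φ(59) = 111·59 + 31 = 6580 = 57·115 + 25 ≡ 25 (mod 115).

59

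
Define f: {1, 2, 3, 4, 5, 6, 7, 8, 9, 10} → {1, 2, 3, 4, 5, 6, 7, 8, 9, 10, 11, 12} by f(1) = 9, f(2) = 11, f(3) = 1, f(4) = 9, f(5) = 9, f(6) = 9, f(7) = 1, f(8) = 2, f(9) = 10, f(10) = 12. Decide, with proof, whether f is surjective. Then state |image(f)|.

No element maps to 3, so f is not surjective.
The image of f is {1, 2, 9, 10, 11, 12}, which has 6 elements.

6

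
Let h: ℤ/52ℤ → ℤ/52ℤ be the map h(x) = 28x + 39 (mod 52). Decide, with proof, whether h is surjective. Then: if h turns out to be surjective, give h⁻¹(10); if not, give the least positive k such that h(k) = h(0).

Since gcd(28, 52) = 4, we have 28x ≡ 0 (mod 4) for all x, so h(x) ≡ 3 (mod 4).
But 0 ≢ 3 (mod 4), so 0 ∈ ℤ/52ℤ has no preimage. So h is not surjective.
Since h is not surjective, we find the least positive k with h(k) = h(0): this means 28k ≡ 0 (mod 52), i.e. 52 ∣ 28k. Since gcd(28, 52) = 4, dividing through by 4 this holds exactly when 13 ∣ 7k, and as gcd(7, 13) = 1, exactly when 13 ∣ k.
The smallest positive such k is 13.

13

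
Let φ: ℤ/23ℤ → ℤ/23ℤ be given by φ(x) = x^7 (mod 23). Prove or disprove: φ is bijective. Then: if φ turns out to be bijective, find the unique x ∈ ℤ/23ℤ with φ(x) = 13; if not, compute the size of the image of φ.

2

Since 23 is prime, the nonzero elements of ℤ/23ℤ form a cyclic group of order 22.
As gcd(7, 22) = 1, raising to the 7th power is a bijection on this group: if s^7 ≡ t^7 then (st^{−1})^7 = 1, and the only element of order dividing gcd(7, 22) = 1 is 1, so s = t.
With φ(0) = 0 this makes φ injective on all of ℤ/23ℤ, hence bijective (finite equal-size domain and codomain). In particular φ is bijective.
Since φ is bijective, we find the preimage of 13. The inverse of x ↦ x^7 on (ℤ/23ℤ)^× is x ↦ x^19, because 7·19 = 133 = 6·22 + 1 ≡ 1 (mod 22) and x^{22} = 1 for x ≠ 0 (Fermat). So φ⁻¹(13) = 13^19 mod 23.
Repeated squaring mod 23: 13^1 ≡ 13, 13^2 ≡ 13² = 169 ≡ 8, 13^4 ≡ 8² = 64 ≡ 18, 13^8 ≡ 18² = 324 ≡ 2, 13^16 ≡ 2² = 4. Since 19 = 16 + 2 + 1, 13^19 ≡ 4·8·13: 4·8 = 32 ≡ 9, then 9·13 = 117 ≡ 2. So 13^19 ≡ 2 (mod 23).
Hence φ⁻¹(13) = 2.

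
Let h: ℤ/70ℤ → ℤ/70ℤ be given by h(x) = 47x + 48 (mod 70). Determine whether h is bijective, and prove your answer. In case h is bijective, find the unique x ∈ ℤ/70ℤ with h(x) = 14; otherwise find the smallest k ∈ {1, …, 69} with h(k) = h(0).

38

By definition, injectivity means: for all a, b in the domain, h(a) = h(b) implies a = b.
Suppose h(a) = h(b) in ℤ/70ℤ. Then 47a + 48 ≡ 47b + 48 (mod 70), hence 47(a − b) ≡ 0 (mod 70).
Since gcd(47, 70) = 1, 47 is invertible modulo 70, thus a − b ≡ 0 (mod 70), i.e. a = b.
We now compute 47⁻¹ mod 70 explicitly. Euclid's algorithm: 70 = 1·47 + 23, 47 = 2·23 + 1; back-substituting gives 1 = 3·47 − 2·70, so 47⁻¹ ≡ 3 (mod 70).
Then y ↦ 3(y − 48) is a two-sided inverse to h, so every y ∈ ℤ/70ℤ has a preimage.
Therefore h is bijective.
Since h is bijective, we find h⁻¹(14): we need 47x ≡ 14 − 48 ≡ 36 (mod 70). Using 47⁻¹ = 3: x ≡ 3·36 = 108 = 1·70 + 38, so x = 38.
Check: h(38) = 47·38 + 48 = 1834 = 26·70 + 14 ≡ 14 (mod 70).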